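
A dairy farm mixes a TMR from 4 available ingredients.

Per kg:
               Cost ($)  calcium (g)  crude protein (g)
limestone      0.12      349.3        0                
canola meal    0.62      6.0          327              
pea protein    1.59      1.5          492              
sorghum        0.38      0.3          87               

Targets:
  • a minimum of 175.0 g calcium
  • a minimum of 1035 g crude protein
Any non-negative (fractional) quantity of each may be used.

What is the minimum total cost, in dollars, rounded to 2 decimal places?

This is a linear program. Let x1 = kg of limestone, x2 = kg of canola meal, x3 = kg of pea protein, x4 = kg of sorghum.
Minimize 0.12x1 + 0.62x2 + 1.59x3 + 0.38x4 s.t.:
  349.3x1 + 6x2 + 1.5x3 + 0.3x4 ≥ 175   (calcium)
  327x2 + 492x3 + 87x4 ≥ 1035   (crude protein)
  x1, x2, x3, x4 ≥ 0.
The minimum-cost mix takes nothing from pea protein, sorghum — only limestone, canola meal. Binding constraints: calcium and crude protein.
Optimal quantities: limestone = 0.4466 kg, canola meal = 3.165 kg.
Cost = 0.12·0.4466 + 0.62·3.165 = 2.0159.

$2.02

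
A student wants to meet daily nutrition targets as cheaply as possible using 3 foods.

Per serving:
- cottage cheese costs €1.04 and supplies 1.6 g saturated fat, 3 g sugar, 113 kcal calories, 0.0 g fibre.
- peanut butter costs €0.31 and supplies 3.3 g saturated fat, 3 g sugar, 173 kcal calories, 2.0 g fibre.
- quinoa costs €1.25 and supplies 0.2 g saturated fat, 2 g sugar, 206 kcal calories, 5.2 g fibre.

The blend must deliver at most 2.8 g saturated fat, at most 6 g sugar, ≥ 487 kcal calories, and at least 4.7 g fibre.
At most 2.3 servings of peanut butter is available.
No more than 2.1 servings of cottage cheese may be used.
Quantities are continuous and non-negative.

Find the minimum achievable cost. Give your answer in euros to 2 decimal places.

Set it up as a linear program. Let x1 = servings of cottage cheese, x2 = servings of peanut butter, x3 = servings of quinoa.
min 1.04x1 + 0.31x2 + 1.25x3 s.t.:
  1.6x1 + 3.3x2 + 0.2x3 ≤ 2.8   (saturated fat)
  3x1 + 3x2 + 2x3 ≤ 6   (sugar)
  113x1 + 173x2 + 206x3 ≥ 487   (calories)
  2x2 + 5.2x3 ≥ 4.7   (fibre)
  x2 ≤ 2.3
  x1 ≤ 2.1
  x1, x2, x3 ≥ 0.
The minimum-cost mix takes nothing from cottage cheese — only peanut butter, quinoa. The saturated fat and calories requirements are met with equality.
That vertex is x2 = 0.743, x3 = 1.74.
Objective = 0.31·0.743 + 1.25·1.74 = 2.4053.

€2.41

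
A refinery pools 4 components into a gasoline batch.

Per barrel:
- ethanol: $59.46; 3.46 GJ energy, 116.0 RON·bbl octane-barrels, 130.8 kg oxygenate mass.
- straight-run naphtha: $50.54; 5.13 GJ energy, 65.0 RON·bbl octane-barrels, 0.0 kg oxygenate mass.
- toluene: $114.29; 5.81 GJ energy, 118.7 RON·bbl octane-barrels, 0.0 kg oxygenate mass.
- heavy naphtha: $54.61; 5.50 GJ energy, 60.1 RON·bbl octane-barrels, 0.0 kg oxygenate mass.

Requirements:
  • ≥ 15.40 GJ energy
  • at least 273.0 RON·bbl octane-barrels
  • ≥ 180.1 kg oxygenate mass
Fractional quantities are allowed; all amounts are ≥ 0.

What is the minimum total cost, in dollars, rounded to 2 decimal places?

Let x1 = barrels of ethanol, x2 = barrels of straight-run naphtha, x3 = barrels of toluene, x4 = barrels of heavy naphtha.
Minimize 59.46x1 + 50.54x2 + 114.29x3 + 54.61x4 s.t.:
  3.46x1 + 5.13x2 + 5.81x3 + 5.5x4 ≥ 15.4   (energy)
  116x1 + 65x2 + 118.7x3 + 60.1x4 ≥ 273   (octane-barrels)
  130.8x1 ≥ 180.1   (oxygenate mass)
  x1, x2, x3, x4 ≥ 0.
The cheapest feasible vertex uses only ethanol, straight-run naphtha; toluene, heavy naphtha are not used. There the energy and oxygenate mass constraints are tight.
Solving gives x1 = 1.377, x2 = 2.073.
Cost = 59.46·1.377 + 50.54·2.073 = 186.6458.

$186.65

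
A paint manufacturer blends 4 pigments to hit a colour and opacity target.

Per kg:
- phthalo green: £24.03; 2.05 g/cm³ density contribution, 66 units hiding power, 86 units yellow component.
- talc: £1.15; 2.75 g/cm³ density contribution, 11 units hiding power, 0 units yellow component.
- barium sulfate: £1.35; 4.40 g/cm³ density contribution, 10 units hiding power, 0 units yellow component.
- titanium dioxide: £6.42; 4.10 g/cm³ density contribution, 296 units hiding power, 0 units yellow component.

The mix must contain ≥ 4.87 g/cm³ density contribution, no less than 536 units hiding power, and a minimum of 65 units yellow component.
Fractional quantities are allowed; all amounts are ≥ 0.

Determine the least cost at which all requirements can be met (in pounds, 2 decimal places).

£28.71

Let x1 = kg of phthalo green, x2 = kg of talc, x3 = kg of barium sulfate, x4 = kg of titanium dioxide.
Minimise 24.03x1 + 1.15x2 + 1.35x3 + 6.42x4 s.t.:
  2.05x1 + 2.75x2 + 4.4x3 + 4.1x4 ≥ 4.87   (density contribution)
  66x1 + 11x2 + 10x3 + 296x4 ≥ 536   (hiding power)
  86x1 ≥ 65   (yellow component)
  x1, x2, x3, x4 ≥ 0.
At the optimum only phthalo green, titanium dioxide are positive (talc, barium sulfate = 0). There the hiding power and yellow component constraints are tight.
So phthalo green = 0.75581 kg, titanium dioxide = 1.6423 kg.
Cost = 24.03·0.75581 + 6.42·1.6423 = 28.7057.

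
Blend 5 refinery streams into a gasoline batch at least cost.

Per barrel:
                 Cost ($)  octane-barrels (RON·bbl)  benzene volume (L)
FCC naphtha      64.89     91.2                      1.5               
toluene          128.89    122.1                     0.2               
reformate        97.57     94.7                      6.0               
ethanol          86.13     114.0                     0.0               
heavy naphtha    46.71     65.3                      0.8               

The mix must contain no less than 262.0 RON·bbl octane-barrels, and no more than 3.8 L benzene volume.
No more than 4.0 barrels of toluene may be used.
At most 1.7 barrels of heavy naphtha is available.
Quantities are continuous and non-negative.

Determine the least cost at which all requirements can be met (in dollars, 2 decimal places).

This is a linear program. Let x1 = barrels of FCC naphtha, x2 = barrels of toluene, x3 = barrels of reformate, x4 = barrels of ethanol, x5 = barrels of heavy naphtha.
Minimize 64.89x1 + 128.89x2 + 97.57x3 + 86.13x4 + 46.71x5 subject to:
  91.2x1 + 122.1x2 + 94.7x3 + 114x4 + 65.3x5 ≥ 262   (octane-barrels)
  1.5x1 + 0.2x2 + 6x3 + 0.8x5 ≤ 3.8   (benzene volume)
  x2 ≤ 4
  x5 ≤ 1.7
  x1, x2, x3, x4, x5 ≥ 0.
The optimal basis is {FCC naphtha, ethanol, heavy naphtha}; toluene, reformate drop out. Binding constraints: octane-barrels, benzene volume, the heavy naphtha cap.
So FCC naphtha = 1.62667 barrels, ethanol = 0.0231404 barrels, heavy naphtha = 1.7 barrels.
Hence cost = 64.89·1.62667 + 86.13·0.0231404 + 46.71·1.7 = $186.9547.

$186.95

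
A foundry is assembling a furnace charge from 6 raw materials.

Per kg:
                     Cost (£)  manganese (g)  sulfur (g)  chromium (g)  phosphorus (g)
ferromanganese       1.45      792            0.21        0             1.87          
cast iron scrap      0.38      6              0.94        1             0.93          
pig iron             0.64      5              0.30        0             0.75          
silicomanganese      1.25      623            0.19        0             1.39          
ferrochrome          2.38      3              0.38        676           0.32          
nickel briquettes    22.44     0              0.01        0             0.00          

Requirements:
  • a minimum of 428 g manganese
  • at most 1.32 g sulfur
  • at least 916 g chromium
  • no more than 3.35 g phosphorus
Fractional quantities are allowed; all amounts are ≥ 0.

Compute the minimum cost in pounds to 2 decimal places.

Treat it as an LP. Let x1 = kg of ferromanganese, x2 = kg of cast iron scrap, x3 = kg of pig iron, x4 = kg of silicomanganese, x5 = kg of ferrochrome, x6 = kg of nickel briquettes.
min 1.45x1 + 0.38x2 + 0.64x3 + 1.25x4 + 2.38x5 + 22.44x6 subject to:
  792x1 + 6x2 + 5x3 + 623x4 + 3x5 ≥ 428   (manganese)
  0.21x1 + 0.94x2 + 0.3x3 + 0.19x4 + 0.38x5 + 0.01x6 ≤ 1.32   (sulfur)
  1x2 + 676x5 ≥ 916   (chromium)
  1.87x1 + 0.93x2 + 0.75x3 + 1.39x4 + 0.32x5 ≤ 3.35   (phosphorus)
  x1, x2, x3, x4, x5, x6 ≥ 0.
The minimum-cost mix takes nothing from cast iron scrap, pig iron, silicomanganese, nickel briquettes — only ferromanganese, ferrochrome. Binding constraints: manganese and chromium.
Optimal quantities: ferromanganese = 0.5353 kg, ferrochrome = 1.355 kg.
Cost = 1.45·0.5353 + 2.38·1.355 = 4.0011.

£4.00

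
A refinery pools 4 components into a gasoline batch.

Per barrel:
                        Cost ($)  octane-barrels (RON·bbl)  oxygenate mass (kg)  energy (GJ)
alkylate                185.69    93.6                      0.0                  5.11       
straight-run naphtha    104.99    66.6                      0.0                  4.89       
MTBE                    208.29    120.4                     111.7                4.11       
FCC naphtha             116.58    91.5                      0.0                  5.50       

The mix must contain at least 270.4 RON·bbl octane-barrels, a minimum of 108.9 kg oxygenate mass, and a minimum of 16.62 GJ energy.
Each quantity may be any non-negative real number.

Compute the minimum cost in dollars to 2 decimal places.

$470.42

Let x1 = barrels of alkylate, x2 = barrels of straight-run naphtha, x3 = barrels of MTBE, x4 = barrels of FCC naphtha.
min 185.69x1 + 104.99x2 + 208.29x3 + 116.58x4 s.t.:
  93.6x1 + 66.6x2 + 120.4x3 + 91.5x4 ≥ 270.4   (octane-barrels)
  111.7x3 ≥ 108.9   (oxygenate mass)
  5.11x1 + 4.89x2 + 4.11x3 + 5.5x4 ≥ 16.62   (energy)
  x1, x2, x3, x4 ≥ 0.
The optimal basis is {MTBE, FCC naphtha}; alkylate, straight-run naphtha drop out. There the oxygenate mass and energy constraints are tight.
That vertex is x3 = 0.97493, x4 = 2.2933.
Objective = 208.29·0.97493 + 116.58·2.2933 = 470.4211.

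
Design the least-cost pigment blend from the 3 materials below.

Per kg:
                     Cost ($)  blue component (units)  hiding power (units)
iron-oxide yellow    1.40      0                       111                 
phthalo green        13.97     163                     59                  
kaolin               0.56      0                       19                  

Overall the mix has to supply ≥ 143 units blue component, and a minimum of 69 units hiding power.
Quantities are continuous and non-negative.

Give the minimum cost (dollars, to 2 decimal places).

$12.47

Set it up as a linear program. Let x1 = kg of iron-oxide yellow, x2 = kg of phthalo green, x3 = kg of kaolin.
min 1.4x1 + 13.97x2 + 0.56x3 subject to:
  163x2 ≥ 143   (blue component)
  111x1 + 59x2 + 19x3 ≥ 69   (hiding power)
  x1, x2, x3 ≥ 0.
The optimal basis is {iron-oxide yellow, phthalo green}; kaolin drops out. The blue component and hiding power requirements are met with equality.
So iron-oxide yellow = 0.1553 kg, phthalo green = 0.8773 kg.
Total cost: 1.4·0.1553 + 13.97·0.8773 = 12.4733.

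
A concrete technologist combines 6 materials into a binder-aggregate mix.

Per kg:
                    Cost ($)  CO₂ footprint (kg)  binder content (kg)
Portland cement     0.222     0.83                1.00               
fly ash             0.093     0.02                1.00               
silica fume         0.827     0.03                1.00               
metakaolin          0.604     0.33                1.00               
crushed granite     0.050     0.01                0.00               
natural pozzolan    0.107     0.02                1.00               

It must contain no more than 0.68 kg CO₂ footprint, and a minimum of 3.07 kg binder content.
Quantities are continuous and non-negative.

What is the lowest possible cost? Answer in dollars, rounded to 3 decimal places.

Let x1 = kg of Portland cement, x2 = kg of fly ash, x3 = kg of silica fume, x4 = kg of metakaolin, x5 = kg of crushed granite, x6 = kg of natural pozzolan.
min 0.222x1 + 0.093x2 + 0.827x3 + 0.604x4 + 0.05x5 + 0.107x6 subject to:
  0.83x1 + 0.02x2 + 0.03x3 + 0.33x4 + 0.01x5 + 0.02x6 ≤ 0.68   (CO₂ footprint)
  1x1 + 1x2 + 1x3 + 1x4 + 1x6 ≥ 3.07   (binder content)
  x1, x2, x3, x4, x5, x6 ≥ 0.
At the optimum only fly ash is positive (Portland cement, silica fume, metakaolin, crushed granite, natural pozzolan = 0). There the binder content constraint is tight.
So fly ash = 3.07 kg.
Cost = 0.093·3.07 = 0.28551.

$0.286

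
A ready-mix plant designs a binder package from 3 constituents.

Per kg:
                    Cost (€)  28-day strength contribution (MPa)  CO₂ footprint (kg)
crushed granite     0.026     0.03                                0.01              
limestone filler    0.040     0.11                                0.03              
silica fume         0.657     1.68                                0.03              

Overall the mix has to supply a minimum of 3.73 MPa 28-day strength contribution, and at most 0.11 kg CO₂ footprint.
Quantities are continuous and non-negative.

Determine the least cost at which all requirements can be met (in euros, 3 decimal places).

€1.454

Set it up as a linear program. Let x1 = kg of crushed granite, x2 = kg of limestone filler, x3 = kg of silica fume.
min 0.026x1 + 0.04x2 + 0.657x3 subject to:
  0.03x1 + 0.11x2 + 1.68x3 ≥ 3.73   (28-day strength contribution)
  0.01x1 + 0.03x2 + 0.03x3 ≤ 0.11   (CO₂ footprint)
  x1, x2, x3 ≥ 0.
At the optimum only limestone filler, silica fume are positive (crushed granite = 0). There the 28-day strength contribution and CO₂ footprint constraints are tight.
Solving gives x2 = 1.548, x3 = 2.119.
Hence cost = 0.04·1.548 + 0.657·2.119 = €1.45410.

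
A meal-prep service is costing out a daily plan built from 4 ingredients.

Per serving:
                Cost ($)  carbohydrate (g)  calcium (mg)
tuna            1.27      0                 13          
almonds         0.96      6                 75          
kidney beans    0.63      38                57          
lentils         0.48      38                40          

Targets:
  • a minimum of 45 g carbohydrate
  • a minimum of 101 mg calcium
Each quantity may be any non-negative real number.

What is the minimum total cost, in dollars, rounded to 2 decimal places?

Let x1 = servings of tuna, x2 = servings of almonds, x3 = servings of kidney beans, x4 = servings of lentils.
min 1.27x1 + 0.96x2 + 0.63x3 + 0.48x4 with:
  6x2 + 38x3 + 38x4 ≥ 45   (carbohydrate)
  13x1 + 75x2 + 57x3 + 40x4 ≥ 101   (calcium)
  x1, x2, x3, x4 ≥ 0.
The optimal basis is {kidney beans}; tuna, almonds, lentils drop out. Binding constraint: calcium.
That vertex is x3 = 1.772.
Total cost: 0.63·1.772 = 1.1164.

$1.12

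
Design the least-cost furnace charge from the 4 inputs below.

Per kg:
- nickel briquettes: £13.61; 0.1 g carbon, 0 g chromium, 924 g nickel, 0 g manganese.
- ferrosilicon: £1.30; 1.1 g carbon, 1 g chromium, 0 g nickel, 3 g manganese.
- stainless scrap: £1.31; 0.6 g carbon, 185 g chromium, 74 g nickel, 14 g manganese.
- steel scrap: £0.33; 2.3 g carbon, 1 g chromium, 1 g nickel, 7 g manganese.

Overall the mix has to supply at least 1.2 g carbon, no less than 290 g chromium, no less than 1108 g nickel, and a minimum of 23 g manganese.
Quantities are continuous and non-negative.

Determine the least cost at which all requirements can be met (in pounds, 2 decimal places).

Treat it as an LP. Let x1 = kg of nickel briquettes, x2 = kg of ferrosilicon, x3 = kg of stainless scrap, x4 = kg of steel scrap.
Minimise 13.61x1 + 1.3x2 + 1.31x3 + 0.33x4 s.t.:
  0.1x1 + 1.1x2 + 0.6x3 + 2.3x4 ≥ 1.2   (carbon)
  1x2 + 185x3 + 1x4 ≥ 290   (chromium)
  924x1 + 74x3 + 1x4 ≥ 1108   (nickel)
  3x2 + 14x3 + 7x4 ≥ 23   (manganese)
  x1, x2, x3, x4 ≥ 0.
The minimum-cost mix takes nothing from ferrosilicon — only nickel briquettes, stainless scrap, steel scrap. The carbon, nickel, manganese requirements are met with equality.
Optimal quantities: nickel briquettes = 1.0697 kg, stainless scrap = 1.616 kg, steel scrap = 0.05366 kg.
Objective = 13.61·1.0697 + 1.31·1.616 + 0.33·0.05366 = 16.6933.

£16.69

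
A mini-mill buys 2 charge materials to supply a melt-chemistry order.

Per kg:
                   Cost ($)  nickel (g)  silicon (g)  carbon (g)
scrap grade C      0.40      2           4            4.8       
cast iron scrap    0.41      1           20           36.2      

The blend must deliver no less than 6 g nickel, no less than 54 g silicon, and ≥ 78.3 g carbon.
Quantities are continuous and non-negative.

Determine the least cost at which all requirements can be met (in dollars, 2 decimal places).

Let x1 = kg of scrap grade C, x2 = kg of cast iron scrap.
Minimise 0.4x1 + 0.41x2 subject to:
  2x1 + 1x2 ≥ 6   (nickel)
  4x1 + 20x2 ≥ 54   (silicon)
  4.8x1 + 36.2x2 ≥ 78.3   (carbon)
  x1, x2 ≥ 0.
Both inputs are positive at the optimum. Binding constraints: nickel and silicon.
That vertex is x1 = 1.833, x2 = 2.333.
Hence cost = 0.4·1.833 + 0.41·2.333 = $1.6897.

$1.69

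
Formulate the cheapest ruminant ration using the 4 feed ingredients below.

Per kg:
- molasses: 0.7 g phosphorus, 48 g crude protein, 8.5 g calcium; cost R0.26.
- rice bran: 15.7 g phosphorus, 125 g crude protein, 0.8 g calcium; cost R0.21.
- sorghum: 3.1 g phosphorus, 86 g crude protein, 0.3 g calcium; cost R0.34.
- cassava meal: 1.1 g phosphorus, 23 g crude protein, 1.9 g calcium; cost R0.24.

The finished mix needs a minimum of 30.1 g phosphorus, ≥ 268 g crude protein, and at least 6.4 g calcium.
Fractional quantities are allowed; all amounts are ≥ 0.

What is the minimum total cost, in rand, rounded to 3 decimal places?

Let x1 = kg of molasses, x2 = kg of rice bran, x3 = kg of sorghum, x4 = kg of cassava meal.
Minimize 0.26x1 + 0.21x2 + 0.34x3 + 0.24x4 subject to:
  0.7x1 + 15.7x2 + 3.1x3 + 1.1x4 ≥ 30.1   (phosphorus)
  48x1 + 125x2 + 86x3 + 23x4 ≥ 268   (crude protein)
  8.5x1 + 0.8x2 + 0.3x3 + 1.9x4 ≥ 6.4   (calcium)
  x1, x2, x3, x4 ≥ 0.
At the optimum only molasses, rice bran are positive (sorghum, cassava meal = 0). There the crude protein and calcium constraints are tight.
Optimal quantities: molasses = 0.5718 kg, rice bran = 1.924 kg.
Objective = 0.26·0.5718 + 0.21·1.924 = 0.55271.

R0.553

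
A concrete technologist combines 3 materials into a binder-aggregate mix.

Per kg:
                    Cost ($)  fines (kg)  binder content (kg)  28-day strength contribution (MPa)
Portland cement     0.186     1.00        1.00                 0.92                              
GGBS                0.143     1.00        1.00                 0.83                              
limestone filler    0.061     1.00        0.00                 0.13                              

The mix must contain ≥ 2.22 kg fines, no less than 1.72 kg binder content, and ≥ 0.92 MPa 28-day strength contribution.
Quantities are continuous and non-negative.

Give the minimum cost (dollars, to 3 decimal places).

$0.276

This is a linear program. Let x1 = kg of Portland cement, x2 = kg of GGBS, x3 = kg of limestone filler.
Minimise 0.186x1 + 0.143x2 + 0.061x3 subject to:
  1x1 + 1x2 + 1x3 ≥ 2.22   (fines)
  1x1 + 1x2 ≥ 1.72   (binder content)
  0.92x1 + 0.83x2 + 0.13x3 ≥ 0.92   (28-day strength contribution)
  x1, x2, x3 ≥ 0.
The minimum-cost mix takes nothing from Portland cement — only GGBS, limestone filler. The fines and binder content requirements are met with equality.
Optimal quantities: GGBS = 1.72 kg, limestone filler = 0.5 kg.
Objective = 0.143·1.72 + 0.061·0.5 = 0.27646.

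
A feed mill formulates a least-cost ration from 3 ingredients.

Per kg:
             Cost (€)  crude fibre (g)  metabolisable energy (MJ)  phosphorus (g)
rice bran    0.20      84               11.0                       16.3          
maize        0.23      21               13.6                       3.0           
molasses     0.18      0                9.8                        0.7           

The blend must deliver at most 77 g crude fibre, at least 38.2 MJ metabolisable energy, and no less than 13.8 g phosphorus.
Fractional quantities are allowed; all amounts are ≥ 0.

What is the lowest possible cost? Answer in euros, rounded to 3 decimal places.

Set it up as a linear program. Let x1 = kg of rice bran, x2 = kg of maize, x3 = kg of molasses.
min 0.2x1 + 0.23x2 + 0.18x3 subject to:
  84x1 + 21x2 ≤ 77   (crude fibre)
  11x1 + 13.6x2 + 9.8x3 ≥ 38.2   (metabolisable energy)
  16.3x1 + 3x2 + 0.7x3 ≥ 13.8   (phosphorus)
  x1, x2, x3 ≥ 0.
The optimal mix uses every input. There the crude fibre, metabolisable energy, phosphorus constraints are tight.
Solving gives x1 = 0.491, x2 = 1.703, x3 = 0.9839.
Hence cost = 0.2·0.491 + 0.23·1.703 + 0.18·0.9839 = €0.66699.

€0.667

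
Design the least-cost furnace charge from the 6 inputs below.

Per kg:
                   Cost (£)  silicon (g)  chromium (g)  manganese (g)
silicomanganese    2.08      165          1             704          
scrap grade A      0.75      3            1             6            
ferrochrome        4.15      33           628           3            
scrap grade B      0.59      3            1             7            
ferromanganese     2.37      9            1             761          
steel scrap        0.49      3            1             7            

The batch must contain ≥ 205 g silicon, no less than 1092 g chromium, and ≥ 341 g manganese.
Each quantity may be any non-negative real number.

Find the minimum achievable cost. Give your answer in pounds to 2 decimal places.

Treat it as an LP. Let x1 = kg of silicomanganese, x2 = kg of scrap grade A, x3 = kg of ferrochrome, x4 = kg of scrap grade B, x5 = kg of ferromanganese, x6 = kg of steel scrap.
Minimise 2.08x1 + 0.75x2 + 4.15x3 + 0.59x4 + 2.37x5 + 0.49x6 s.t.:
  165x1 + 3x2 + 33x3 + 3x4 + 9x5 + 3x6 ≥ 205   (silicon)
  1x1 + 1x2 + 628x3 + 1x4 + 1x5 + 1x6 ≥ 1092   (chromium)
  704x1 + 6x2 + 3x3 + 7x4 + 761x5 + 7x6 ≥ 341   (manganese)
  x1, x2, x3, x4, x5, x6 ≥ 0.
The optimal basis is {silicomanganese, ferrochrome}; scrap grade A, scrap grade B, ferromanganese, steel scrap drop out. There the silicon and chromium constraints are tight.
That vertex is x1 = 0.8949, x3 = 1.737.
Hence cost = 2.08·0.8949 + 4.15·1.737 = £9.0699.

£9.07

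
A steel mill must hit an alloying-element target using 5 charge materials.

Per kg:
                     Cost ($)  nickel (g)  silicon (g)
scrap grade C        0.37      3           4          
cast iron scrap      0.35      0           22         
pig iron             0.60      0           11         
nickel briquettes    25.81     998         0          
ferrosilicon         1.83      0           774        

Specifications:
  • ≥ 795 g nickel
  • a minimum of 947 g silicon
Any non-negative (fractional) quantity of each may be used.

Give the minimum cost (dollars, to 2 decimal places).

Let x1 = kg of scrap grade C, x2 = kg of cast iron scrap, x3 = kg of pig iron, x4 = kg of nickel briquettes, x5 = kg of ferrosilicon.
min 0.37x1 + 0.35x2 + 0.6x3 + 25.81x4 + 1.83x5 subject to:
  3x1 + 998x4 ≥ 795   (nickel)
  4x1 + 22x2 + 11x3 + 774x5 ≥ 947   (silicon)
  x1, x2, x3, x4, x5 ≥ 0.
At the optimum only nickel briquettes, ferrosilicon are positive (scrap grade C, cast iron scrap, pig iron = 0). There the nickel and silicon constraints are tight.
So nickel briquettes = 0.7966 kg, ferrosilicon = 1.224 kg.
Hence cost = 25.81·0.7966 + 1.83·1.224 = $22.8002.

$22.80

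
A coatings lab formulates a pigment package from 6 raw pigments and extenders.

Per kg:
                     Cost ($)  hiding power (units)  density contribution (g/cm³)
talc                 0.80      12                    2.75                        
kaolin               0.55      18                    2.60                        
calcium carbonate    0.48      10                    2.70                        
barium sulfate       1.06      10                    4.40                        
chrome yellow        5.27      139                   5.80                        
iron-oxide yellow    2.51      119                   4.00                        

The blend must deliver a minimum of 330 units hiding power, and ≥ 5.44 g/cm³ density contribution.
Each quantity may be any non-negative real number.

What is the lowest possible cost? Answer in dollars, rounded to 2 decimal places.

Let x1 = kg of talc, x2 = kg of kaolin, x3 = kg of calcium carbonate, x4 = kg of barium sulfate, x5 = kg of chrome yellow, x6 = kg of iron-oxide yellow.
min 0.8x1 + 0.55x2 + 0.48x3 + 1.06x4 + 5.27x5 + 2.51x6 subject to:
  12x1 + 18x2 + 10x3 + 10x4 + 139x5 + 119x6 ≥ 330   (hiding power)
  2.75x1 + 2.6x2 + 2.7x3 + 4.4x4 + 5.8x5 + 4x6 ≥ 5.44   (density contribution)
  x1, x2, x3, x4, x5, x6 ≥ 0.
The minimum-cost mix takes nothing from talc, kaolin, calcium carbonate, barium sulfate, chrome yellow — only iron-oxide yellow. Binding constraint: hiding power.
So iron-oxide yellow = 2.773 kg.
Total cost: 2.51·2.773 = 6.9602.

$6.96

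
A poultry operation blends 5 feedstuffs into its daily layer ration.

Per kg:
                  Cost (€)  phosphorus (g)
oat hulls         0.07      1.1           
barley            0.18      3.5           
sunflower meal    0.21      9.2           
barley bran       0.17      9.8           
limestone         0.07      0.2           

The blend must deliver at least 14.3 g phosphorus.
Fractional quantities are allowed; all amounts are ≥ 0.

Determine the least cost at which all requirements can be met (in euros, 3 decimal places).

€0.248

Treat it as an LP. Let x1 = kg of oat hulls, x2 = kg of barley, x3 = kg of sunflower meal, x4 = kg of barley bran, x5 = kg of limestone.
Minimise 0.07x1 + 0.18x2 + 0.21x3 + 0.17x4 + 0.07x5 s.t.:
  1.1x1 + 3.5x2 + 9.2x3 + 9.8x4 + 0.2x5 ≥ 14.3   (phosphorus)
  x1, x2, x3, x4, x5 ≥ 0.
The cheapest feasible vertex uses only barley bran; oat hulls, barley, sunflower meal, limestone are not used. There the phosphorus constraint is tight.
So barley bran = 1.459 kg.
Hence cost = 0.17·1.459 = €0.24803.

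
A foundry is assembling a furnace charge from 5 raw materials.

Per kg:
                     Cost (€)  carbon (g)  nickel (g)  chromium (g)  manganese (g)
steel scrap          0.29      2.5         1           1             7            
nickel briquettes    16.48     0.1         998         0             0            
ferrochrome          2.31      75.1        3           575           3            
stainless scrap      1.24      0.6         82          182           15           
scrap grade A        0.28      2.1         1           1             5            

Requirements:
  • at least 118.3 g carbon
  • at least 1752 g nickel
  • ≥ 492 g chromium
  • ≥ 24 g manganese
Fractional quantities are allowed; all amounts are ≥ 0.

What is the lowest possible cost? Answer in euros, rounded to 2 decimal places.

€29.68

This is a linear program. Let x1 = kg of steel scrap, x2 = kg of nickel briquettes, x3 = kg of ferrochrome, x4 = kg of stainless scrap, x5 = kg of scrap grade A.
Minimize 0.29x1 + 16.48x2 + 2.31x3 + 1.24x4 + 0.28x5 s.t.:
  2.5x1 + 0.1x2 + 75.1x3 + 0.6x4 + 2.1x5 ≥ 118.3   (carbon)
  1x1 + 998x2 + 3x3 + 82x4 + 1x5 ≥ 1752   (nickel)
  1x1 + 575x3 + 182x4 + 1x5 ≥ 492   (chromium)
  7x1 + 3x3 + 15x4 + 5x5 ≥ 24   (manganese)
  x1, x2, x3, x4, x5 ≥ 0.
The cheapest feasible vertex uses only ferrochrome, stainless scrap; steel scrap, nickel briquettes, scrap grade A are not used. Binding constraints: carbon and nickel.
Solving gives x3 = 1.40494, x4 = 21.3145.
Total cost: 2.31·1.40494 + 1.24·21.3145 = 29.6754.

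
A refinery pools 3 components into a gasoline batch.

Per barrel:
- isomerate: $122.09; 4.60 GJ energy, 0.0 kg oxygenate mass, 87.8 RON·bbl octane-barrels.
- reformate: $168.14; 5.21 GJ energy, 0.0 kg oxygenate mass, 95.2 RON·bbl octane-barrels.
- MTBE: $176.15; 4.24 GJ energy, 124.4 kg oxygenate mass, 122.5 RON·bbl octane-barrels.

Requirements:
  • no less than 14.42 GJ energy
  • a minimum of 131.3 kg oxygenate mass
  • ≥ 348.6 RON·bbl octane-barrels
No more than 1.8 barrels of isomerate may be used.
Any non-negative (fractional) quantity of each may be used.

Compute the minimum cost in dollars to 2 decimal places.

$493.78

Let x1 = barrels of isomerate, x2 = barrels of reformate, x3 = barrels of MTBE.
min 122.09x1 + 168.14x2 + 176.15x3 with:
  4.6x1 + 5.21x2 + 4.24x3 ≥ 14.42   (energy)
  124.4x3 ≥ 131.3   (oxygenate mass)
  87.8x1 + 95.2x2 + 122.5x3 ≥ 348.6   (octane-barrels)
  x1 ≤ 1.8
  x1, x2, x3 ≥ 0.
At the optimum only isomerate, MTBE are positive (reformate = 0). Binding constraints: octane-barrels and the isomerate cap.
So isomerate = 1.8 barrels, MTBE = 1.5556 barrels.
Hence cost = 122.09·1.8 + 176.15·1.5556 = $493.7809.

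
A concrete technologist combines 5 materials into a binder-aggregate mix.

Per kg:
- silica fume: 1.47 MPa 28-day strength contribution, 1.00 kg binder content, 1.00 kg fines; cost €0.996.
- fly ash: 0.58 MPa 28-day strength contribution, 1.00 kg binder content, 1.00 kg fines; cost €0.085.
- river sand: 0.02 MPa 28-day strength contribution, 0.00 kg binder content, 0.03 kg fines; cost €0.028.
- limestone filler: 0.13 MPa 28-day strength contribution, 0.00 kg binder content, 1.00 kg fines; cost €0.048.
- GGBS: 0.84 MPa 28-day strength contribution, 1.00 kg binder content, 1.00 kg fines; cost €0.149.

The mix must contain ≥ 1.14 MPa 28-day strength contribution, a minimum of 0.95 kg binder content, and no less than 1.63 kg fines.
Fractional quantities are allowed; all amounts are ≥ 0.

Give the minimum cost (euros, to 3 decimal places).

€0.167

Treat it as an LP. Let x1 = kg of silica fume, x2 = kg of fly ash, x3 = kg of river sand, x4 = kg of limestone filler, x5 = kg of GGBS.
Minimise 0.996x1 + 0.085x2 + 0.028x3 + 0.048x4 + 0.149x5 s.t.:
  1.47x1 + 0.58x2 + 0.02x3 + 0.13x4 + 0.84x5 ≥ 1.14   (28-day strength contribution)
  1x1 + 1x2 + 1x5 ≥ 0.95   (binder content)
  1x1 + 1x2 + 0.03x3 + 1x4 + 1x5 ≥ 1.63   (fines)
  x1, x2, x3, x4, x5 ≥ 0.
The optimal basis is {fly ash}; silica fume, river sand, limestone filler, GGBS drop out. The 28-day strength contribution requirement is met with equality.
That vertex is x2 = 1.966.
Cost = 0.085·1.966 = 0.16711.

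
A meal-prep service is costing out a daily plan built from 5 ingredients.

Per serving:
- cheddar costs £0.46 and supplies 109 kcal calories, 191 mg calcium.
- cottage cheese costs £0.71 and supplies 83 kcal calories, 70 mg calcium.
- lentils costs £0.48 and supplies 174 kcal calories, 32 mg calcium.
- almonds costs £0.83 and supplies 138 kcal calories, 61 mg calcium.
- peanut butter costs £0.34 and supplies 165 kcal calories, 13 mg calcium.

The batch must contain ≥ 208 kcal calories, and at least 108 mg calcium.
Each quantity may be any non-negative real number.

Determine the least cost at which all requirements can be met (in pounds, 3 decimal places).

Treat it as an LP. Let x1 = servings of cheddar, x2 = servings of cottage cheese, x3 = servings of lentils, x4 = servings of almonds, x5 = servings of peanut butter.
Minimise 0.46x1 + 0.71x2 + 0.48x3 + 0.83x4 + 0.34x5 s.t.:
  109x1 + 83x2 + 174x3 + 138x4 + 165x5 ≥ 208   (calories)
  191x1 + 70x2 + 32x3 + 61x4 + 13x5 ≥ 108   (calcium)
  x1, x2, x3, x4, x5 ≥ 0.
The cheapest feasible vertex uses only cheddar, peanut butter; cottage cheese, lentils, almonds are not used. There the calories and calcium constraints are tight.
So cheddar = 0.5022 servings, peanut butter = 0.9288 servings.
Total cost: 0.46·0.5022 + 0.34·0.9288 = 0.54680.

£0.547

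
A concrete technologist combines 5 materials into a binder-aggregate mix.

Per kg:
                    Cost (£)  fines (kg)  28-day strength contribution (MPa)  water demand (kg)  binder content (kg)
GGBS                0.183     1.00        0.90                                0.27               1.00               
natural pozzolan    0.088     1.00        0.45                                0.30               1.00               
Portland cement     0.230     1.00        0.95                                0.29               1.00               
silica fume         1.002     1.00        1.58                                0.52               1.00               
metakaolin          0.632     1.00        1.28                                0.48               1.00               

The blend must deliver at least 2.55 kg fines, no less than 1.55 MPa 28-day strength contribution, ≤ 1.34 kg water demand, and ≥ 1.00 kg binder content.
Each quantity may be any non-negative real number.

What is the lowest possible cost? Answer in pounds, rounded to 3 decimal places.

Let x1 = kg of GGBS, x2 = kg of natural pozzolan, x3 = kg of Portland cement, x4 = kg of silica fume, x5 = kg of metakaolin.
Minimize 0.183x1 + 0.088x2 + 0.23x3 + 1.002x4 + 0.632x5 with:
  1x1 + 1x2 + 1x3 + 1x4 + 1x5 ≥ 2.55   (fines)
  0.9x1 + 0.45x2 + 0.95x3 + 1.58x4 + 1.28x5 ≥ 1.55   (28-day strength contribution)
  0.27x1 + 0.3x2 + 0.29x3 + 0.52x4 + 0.48x5 ≤ 1.34   (water demand)
  1x1 + 1x2 + 1x3 + 1x4 + 1x5 ≥ 1   (binder content)
  x1, x2, x3, x4, x5 ≥ 0.
The minimum-cost mix takes nothing from GGBS, Portland cement, silica fume, metakaolin — only natural pozzolan. Binding constraint: 28-day strength contribution.
That vertex is x2 = 3.444.
Total cost: 0.088·3.444 = 0.30307.

£0.303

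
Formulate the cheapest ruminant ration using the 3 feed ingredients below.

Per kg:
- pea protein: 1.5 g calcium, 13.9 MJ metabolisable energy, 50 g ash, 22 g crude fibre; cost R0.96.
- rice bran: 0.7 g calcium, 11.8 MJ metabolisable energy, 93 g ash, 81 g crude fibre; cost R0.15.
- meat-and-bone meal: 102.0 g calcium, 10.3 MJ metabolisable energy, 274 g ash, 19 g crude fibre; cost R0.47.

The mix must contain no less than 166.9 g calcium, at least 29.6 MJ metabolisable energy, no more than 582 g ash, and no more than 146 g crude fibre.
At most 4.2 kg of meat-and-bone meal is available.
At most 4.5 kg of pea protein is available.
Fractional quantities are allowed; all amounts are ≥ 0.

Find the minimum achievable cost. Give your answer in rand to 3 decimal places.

Let x1 = kg of pea protein, x2 = kg of rice bran, x3 = kg of meat-and-bone meal.
min 0.96x1 + 0.15x2 + 0.47x3 subject to:
  1.5x1 + 0.7x2 + 102x3 ≥ 166.9   (calcium)
  13.9x1 + 11.8x2 + 10.3x3 ≥ 29.6   (metabolisable energy)
  50x1 + 93x2 + 274x3 ≤ 582   (ash)
  22x1 + 81x2 + 19x3 ≤ 146   (crude fibre)
  x3 ≤ 4.2
  x1 ≤ 4.5
  x1, x2, x3 ≥ 0.
The minimum-cost mix takes nothing from pea protein — only rice bran, meat-and-bone meal. There the calcium and metabolisable energy constraints are tight.
So rice bran = 1.087 kg, meat-and-bone meal = 1.629 kg.
Hence cost = 0.15·1.087 + 0.47·1.629 = R0.92868.

R0.929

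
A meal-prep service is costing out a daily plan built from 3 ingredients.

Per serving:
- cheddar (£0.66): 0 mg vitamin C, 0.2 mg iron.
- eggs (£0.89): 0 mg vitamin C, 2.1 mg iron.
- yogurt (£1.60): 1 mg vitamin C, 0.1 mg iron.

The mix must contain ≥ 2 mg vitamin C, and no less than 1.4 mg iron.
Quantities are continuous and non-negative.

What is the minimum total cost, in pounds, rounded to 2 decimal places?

£3.71

Let x1 = servings of cheddar, x2 = servings of eggs, x3 = servings of yogurt.
min 0.66x1 + 0.89x2 + 1.6x3 with:
  1x3 ≥ 2   (vitamin C)
  0.2x1 + 2.1x2 + 0.1x3 ≥ 1.4   (iron)
  x1, x2, x3 ≥ 0.
The cheapest feasible vertex uses only eggs, yogurt; cheddar is not used. The vitamin C and iron requirements are met with equality.
Solving gives x2 = 0.5714, x3 = 2.
Total cost: 0.89·0.5714 + 1.6·2 = 3.7085.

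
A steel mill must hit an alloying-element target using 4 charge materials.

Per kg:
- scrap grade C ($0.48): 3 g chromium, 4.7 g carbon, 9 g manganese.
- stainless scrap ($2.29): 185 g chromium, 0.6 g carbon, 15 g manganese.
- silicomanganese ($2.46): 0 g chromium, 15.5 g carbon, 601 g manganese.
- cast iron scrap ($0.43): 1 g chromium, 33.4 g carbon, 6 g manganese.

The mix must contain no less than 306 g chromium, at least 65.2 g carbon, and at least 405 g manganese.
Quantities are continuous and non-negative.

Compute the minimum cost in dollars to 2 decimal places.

This is a linear program. Let x1 = kg of scrap grade C, x2 = kg of stainless scrap, x3 = kg of silicomanganese, x4 = kg of cast iron scrap.
min 0.48x1 + 2.29x2 + 2.46x3 + 0.43x4 s.t.:
  3x1 + 185x2 + 1x4 ≥ 306   (chromium)
  4.7x1 + 0.6x2 + 15.5x3 + 33.4x4 ≥ 65.2   (carbon)
  9x1 + 15x2 + 601x3 + 6x4 ≥ 405   (manganese)
  x1, x2, x3, x4 ≥ 0.
The optimal basis is {stainless scrap, silicomanganese, cast iron scrap}; scrap grade C drops out. There the chromium, carbon, manganese constraints are tight.
Solving gives x2 = 1.645, x3 = 0.6165, x4 = 1.636.
Objective = 2.29·1.645 + 2.46·0.6165 + 0.43·1.636 = 5.9871.

$5.99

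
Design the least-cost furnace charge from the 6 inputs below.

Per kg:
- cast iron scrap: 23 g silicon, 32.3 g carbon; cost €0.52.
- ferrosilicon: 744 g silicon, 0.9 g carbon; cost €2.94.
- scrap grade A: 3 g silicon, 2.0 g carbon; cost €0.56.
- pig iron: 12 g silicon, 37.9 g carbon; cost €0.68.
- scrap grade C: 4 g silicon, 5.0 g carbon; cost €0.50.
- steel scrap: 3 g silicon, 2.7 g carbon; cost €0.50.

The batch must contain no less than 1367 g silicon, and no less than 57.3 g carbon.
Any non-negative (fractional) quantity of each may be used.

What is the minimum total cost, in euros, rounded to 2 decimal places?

€6.14

Let x1 = kg of cast iron scrap, x2 = kg of ferrosilicon, x3 = kg of scrap grade A, x4 = kg of pig iron, x5 = kg of scrap grade C, x6 = kg of steel scrap.
Minimise 0.52x1 + 2.94x2 + 0.56x3 + 0.68x4 + 0.5x5 + 0.5x6 subject to:
  23x1 + 744x2 + 3x3 + 12x4 + 4x5 + 3x6 ≥ 1367   (silicon)
  32.3x1 + 0.9x2 + 2x3 + 37.9x4 + 5x5 + 2.7x6 ≥ 57.3   (carbon)
  x1, x2, x3, x4, x5, x6 ≥ 0.
The cheapest feasible vertex uses only cast iron scrap, ferrosilicon; scrap grade A, pig iron, scrap grade C, steel scrap are not used. Binding constraints: silicon and carbon.
So cast iron scrap = 1.724 kg, ferrosilicon = 1.784 kg.
Objective = 0.52·1.724 + 2.94·1.784 = 6.1414.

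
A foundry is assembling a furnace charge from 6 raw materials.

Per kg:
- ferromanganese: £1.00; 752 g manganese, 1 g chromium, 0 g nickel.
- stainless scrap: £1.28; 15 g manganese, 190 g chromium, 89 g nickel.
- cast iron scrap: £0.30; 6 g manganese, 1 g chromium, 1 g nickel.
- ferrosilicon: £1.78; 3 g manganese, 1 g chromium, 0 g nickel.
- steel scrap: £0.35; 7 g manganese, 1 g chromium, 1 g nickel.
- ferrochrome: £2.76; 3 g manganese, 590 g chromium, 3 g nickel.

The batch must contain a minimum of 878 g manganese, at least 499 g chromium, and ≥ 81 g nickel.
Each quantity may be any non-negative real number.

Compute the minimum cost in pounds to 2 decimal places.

Let x1 = kg of ferromanganese, x2 = kg of stainless scrap, x3 = kg of cast iron scrap, x4 = kg of ferrosilicon, x5 = kg of steel scrap, x6 = kg of ferrochrome.
Minimize 1x1 + 1.28x2 + 0.3x3 + 1.78x4 + 0.35x5 + 2.76x6 s.t.:
  752x1 + 15x2 + 6x3 + 3x4 + 7x5 + 3x6 ≥ 878   (manganese)
  1x1 + 190x2 + 1x3 + 1x4 + 1x5 + 590x6 ≥ 499   (chromium)
  89x2 + 1x3 + 1x5 + 3x6 ≥ 81   (nickel)
  x1, x2, x3, x4, x5, x6 ≥ 0.
The minimum-cost mix takes nothing from cast iron scrap, ferrosilicon, steel scrap — only ferromanganese, stainless scrap, ferrochrome. Binding constraints: manganese, chromium, nickel.
Solving gives x1 = 1.148, x2 = 0.8913, x6 = 0.5568.
Objective = 1·1.148 + 1.28·0.8913 + 2.76·0.5568 = 3.8256.

£3.83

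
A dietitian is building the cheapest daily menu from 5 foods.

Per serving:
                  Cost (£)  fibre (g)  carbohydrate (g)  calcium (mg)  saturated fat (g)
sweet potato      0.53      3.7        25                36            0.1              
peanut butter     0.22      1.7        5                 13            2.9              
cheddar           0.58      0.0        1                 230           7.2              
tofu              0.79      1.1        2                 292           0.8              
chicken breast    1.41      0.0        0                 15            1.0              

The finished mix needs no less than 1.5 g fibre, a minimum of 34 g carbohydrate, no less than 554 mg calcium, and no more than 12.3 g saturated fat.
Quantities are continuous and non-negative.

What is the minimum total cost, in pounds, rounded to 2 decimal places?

£1.97

Let x1 = servings of sweet potato, x2 = servings of peanut butter, x3 = servings of cheddar, x4 = servings of tofu, x5 = servings of chicken breast.
min 0.53x1 + 0.22x2 + 0.58x3 + 0.79x4 + 1.41x5 with:
  3.7x1 + 1.7x2 + 1.1x4 ≥ 1.5   (fibre)
  25x1 + 5x2 + 1x3 + 2x4 ≥ 34   (carbohydrate)
  36x1 + 13x2 + 230x3 + 292x4 + 15x5 ≥ 554   (calcium)
  0.1x1 + 2.9x2 + 7.2x3 + 0.8x4 + 1x5 ≤ 12.3   (saturated fat)
  x1, x2, x3, x4, x5 ≥ 0.
The minimum-cost mix takes nothing from peanut butter, chicken breast — only sweet potato, cheddar, tofu. Binding constraints: carbohydrate, calcium, saturated fat.
So sweet potato = 1.258 servings, cheddar = 1.641 servings, tofu = 0.4496 servings.
Total cost: 0.53·1.258 + 0.58·1.641 + 0.79·0.4496 = 1.9737.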